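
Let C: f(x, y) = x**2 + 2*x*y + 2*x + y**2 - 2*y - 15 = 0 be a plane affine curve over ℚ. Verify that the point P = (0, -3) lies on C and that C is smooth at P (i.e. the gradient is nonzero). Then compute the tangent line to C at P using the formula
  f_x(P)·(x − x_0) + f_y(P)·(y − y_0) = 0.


Tangent line at P: -4*x - 8*y - 24 = 0.

Step 1: f(0, -3) = 0, so P lies on C.
Step 2: partial derivatives
  f_x(x, y) = 2*x + 2*y + 2, f_y(x, y) = 2*x + 2*y - 2.
  f_x(P) = -4, f_y(P) = -8 (gradient nonzero, so P is smooth).
Step 3: tangent line at P: -4·(x − 0) + -8·(y − -3) = 0.
Expanding: -4*x - 8*y - 24 = 0.


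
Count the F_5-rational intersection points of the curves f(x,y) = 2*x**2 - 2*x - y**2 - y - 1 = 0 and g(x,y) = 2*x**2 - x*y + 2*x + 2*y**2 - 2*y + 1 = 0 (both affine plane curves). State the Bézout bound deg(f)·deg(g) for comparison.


Common zeros: ∅; count = 0; Bézout bound = 4.

deg(f) = 2, deg(g) = 2, so Bézout bound = 4.
Scan x ∈ F_5. For each x, list the y ∈ F_5 with f(x, y) ≡ 0 and those with g(x, y) ≡ 0 (mod 5); the common zeros in that column are the intersection.
  x = 0: f ≡ 0 at y ∈ ∅; g ≡ 0 at y ∈ {2, 4}; common: ∅.
  x = 1: f ≡ 0 at y ∈ ∅; g ≡ 0 at y ∈ {0, 4}; common: ∅.
  x = 2: f ≡ 0 at y ∈ ∅; g ≡ 0 at y ∈ ∅; common: ∅.
  x = 3: f ≡ 0 at y ∈ {2}; g ≡ 0 at y ∈ {0}; common: ∅.
  x = 4: f ≡ 0 at y ∈ ∅; g ≡ 0 at y ∈ ∅; common: ∅.
Collecting: common zeros = ∅, so the count is 0.
Comparison with the Bézout bound: 0 ≤ 4 = deg(f)·deg(g), as expected for curves with no common component (the affine F_5-count falls short of the bound because intersections may lie at infinity, over extension fields, or carry multiplicity).


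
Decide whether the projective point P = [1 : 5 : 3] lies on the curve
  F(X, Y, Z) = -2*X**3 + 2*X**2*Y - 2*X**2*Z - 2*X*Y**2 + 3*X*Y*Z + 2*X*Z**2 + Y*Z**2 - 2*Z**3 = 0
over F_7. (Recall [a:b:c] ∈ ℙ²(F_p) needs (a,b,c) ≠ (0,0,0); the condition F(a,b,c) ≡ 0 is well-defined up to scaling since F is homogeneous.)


F(1,5,3) ≡ 6 (mod 7); P is NOT on the curve.

Evaluate F(1, 5, 3) term-by-term (mod 7).
  -2*X**3 ↦ -2·1·1·1 = -2
  2*X**2*Y ↦ 2·1·5·1 = 10
  -2*X**2*Z ↦ -2·1·1·3 = -6
  -2*X*Y**2 ↦ -2·1·25·1 = -50
  3*X*Y*Z ↦ 3·1·5·3 = 45
  2*X*Z**2 ↦ 2·1·1·9 = 18
  Y*Z**2 ↦ 1·1·5·9 = 45
  -2*Z**3 ↦ -2·1·1·27 = -54
Sum: F(1, 5, 3) = (-2) + (10) + (-6) + (-50) + (45) + (18) + (45) + (-54) = 6.
Reducing mod 7: 6 ≡ 6 (mod 7).
Since F(a, b, c) ≡ 6 ≠ 0 (mod 7), P does NOT lie on the curve.


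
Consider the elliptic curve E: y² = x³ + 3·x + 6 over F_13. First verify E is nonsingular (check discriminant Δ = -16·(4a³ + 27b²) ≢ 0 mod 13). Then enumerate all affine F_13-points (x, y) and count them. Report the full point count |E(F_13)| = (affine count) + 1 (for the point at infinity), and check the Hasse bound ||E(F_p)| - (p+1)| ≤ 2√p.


Affine points = {(1, 6), (1, 7), (3, 4), (3, 9), (4, 2), (4, 11), (5, 4), (5, 9), (8, 3), (8, 10), (10, 3), (10, 10)}; affine count = 12; |E(F_13)| = 13.

Discriminant check: Δ ∝ 4a³ + 27b² = 4·3³ + 27·6² = 4·27 + 27·36 ≡ 1 (mod 13). Nonzero ⇒ E is nonsingular.
For each x ∈ F_13, compute rhs = x³ + 3·x + 6 mod 13, then count y ∈ F_13 with y² ≡ rhs.
  x = 0: rhs = 6, matching y values: none (0 points).
  x = 1: rhs = 10, matching y values: 6, 7 (2 points).
  x = 2: rhs = 7, matching y values: none (0 points).
  x = 3: rhs = 3, matching y values: 4, 9 (2 points).
  x = 4: rhs = 4, matching y values: 2, 11 (2 points).
  x = 5: rhs = 3, matching y values: 4, 9 (2 points).
  x = 6: rhs = 6, matching y values: none (0 points).
  x = 7: rhs = 6, matching y values: none (0 points).
  x = 8: rhs = 9, matching y values: 3, 10 (2 points).
  x = 9: rhs = 8, matching y values: none (0 points).
  x = 10: rhs = 9, matching y values: 3, 10 (2 points).
  x = 11: rhs = 5, matching y values: none (0 points).
  x = 12: rhs = 2, matching y values: none (0 points).
Total affine count: 12.
Full point count |E(F_13)| = 12 + 1 = 13.
Hasse bound: |13 − (13+1)| = |-1| = 1 ≤ 2√13 ≈ 7.2111 ✓.


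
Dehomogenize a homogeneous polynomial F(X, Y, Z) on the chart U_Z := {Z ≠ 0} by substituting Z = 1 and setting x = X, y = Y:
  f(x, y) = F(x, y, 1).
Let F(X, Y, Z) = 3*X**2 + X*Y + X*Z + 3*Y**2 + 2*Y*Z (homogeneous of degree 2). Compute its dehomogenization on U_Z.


f(x, y) = 3*x**2 + x*y + x + 3*y**2 + 2*y

On U_Z we set Z = 1. Each monomial c·X^i·Y^j·Z^k in F becomes c·x^i·y^j·1^k = c·x^i·y^j.
Substituting Z = 1: F(X, Y, 1) = 3*x**2 + x*y + x + 3*y**2 + 2*y.
Note: deg(f) ≤ deg(F) = 2; strict inequality happens when F is divisible by Z (lost terms).


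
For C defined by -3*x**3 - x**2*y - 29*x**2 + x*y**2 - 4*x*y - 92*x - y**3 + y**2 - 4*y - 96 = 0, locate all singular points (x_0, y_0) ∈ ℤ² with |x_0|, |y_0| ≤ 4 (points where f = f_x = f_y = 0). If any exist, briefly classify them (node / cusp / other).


Singular points: {(-3, -1)}; classification: node.

Compute partial derivatives:
  f_x = -9*x**2 - 2*x*y - 58*x + y**2 - 4*y - 92.
  f_y = -x**2 + 2*x*y - 4*x - 3*y**2 + 2*y - 4.
Scan x_0 ∈ {−4, ..., 4}. For each x_0, f_y(x_0, y) is a polynomial in y; find its integer roots y ∈ {−4, ..., 4}, then test f_x and f at those candidates.
  x = -4: f_y(-4, y) = -3*y**2 - 6*y - 4; no integer root y with |y| ≤ 4.
  x = -3: f_y(-3, y) = -3*y**2 - 4*y - 1; vanishes at y ∈ {-1}. (-3, -1): f_x = 0, f = 0 — SINGULAR.
  x = -2: f_y(-2, y) = -3*y**2 - 2*y; vanishes at y ∈ {0}. (-2, 0): f_x = -12 ≠ 0.
  x = -1: f_y(-1, y) = -3*y**2 - 1; no integer root y with |y| ≤ 4.
  x = 0: f_y(0, y) = -3*y**2 + 2*y - 4; no integer root y with |y| ≤ 4.
  x = 1: f_y(1, y) = -3*y**2 + 4*y - 9; no integer root y with |y| ≤ 4.
  x = 2: f_y(2, y) = -3*y**2 + 6*y - 16; no integer root y with |y| ≤ 4.
  x = 3: f_y(3, y) = -3*y**2 + 8*y - 25; no integer root y with |y| ≤ 4.
  x = 4: f_y(4, y) = -3*y**2 + 10*y - 36; no integer root y with |y| ≤ 4.
Only singular point on the grid: (-3, -1).
Classify: substitute x = -3 + u, y = -1 + v and expand: f = -3*u**3 - u**2*v - u**2 + u*v**2 - v**3 + v**2.
No constant or linear terms (consistent with a singular point). Quadratic part: -u**2 + v**2. Cubic part: -3*u**3 - u**2*v + u*v**2 - v**3.
The quadratic part v**2 - u**2 = (v − u)(v + u) splits into two distinct linear factors, so there are two distinct tangent lines y − -1 = ±(x − -3) — this is a node (ordinary double point).
Classification: node.


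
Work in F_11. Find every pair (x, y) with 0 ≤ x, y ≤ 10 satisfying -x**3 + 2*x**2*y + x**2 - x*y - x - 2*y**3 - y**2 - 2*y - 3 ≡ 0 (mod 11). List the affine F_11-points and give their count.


Affine F_11-points: {(0, 10), (1, 8), (2, 5), (4, 0), (4, 8), (6, 4), (9, 0), (10, 0), (10, 6), (10, 10)}; count = 10.

For each of the 121 pairs (x, y) ∈ F_11², evaluate f(x, y) mod 11. Record the zeros.
  x = 0: [0↦8, 1↦3, 2↦6, 3↦5, 4↦10, 5↦9, 6↦1, 7↦7, 8↦4, 9↦2, 10↦0]  zeros at y ∈ {10}
  x = 1: [0↦7, 1↦3, 2↦7, 3↦7, 4↦2, 5↦2, 6↦6, 7↦2, 8↦0, 9↦10, 10↦9]  zeros at y ∈ {8}
  x = 2: [0↦2, 1↦3, 2↦1, 3↦6, 4↦6, 5↦0, 6↦9, 7↦10, 8↦2, 9↦6, 10↦10]  zeros at y ∈ {5}
  x = 3: [0↦9, 1↦8, 2↦4, 3↦7, 4↦5, 5↦8, 6↦4, 7↦3, 8↦4, 9↦6, 10↦8]  zeros at y ∈ ∅
  x = 4: [0↦0, 1↦1, 2↦10, 3↦4, 4↦4, 5↦9, 6↦7, 7↦8, 8↦0, 9↦4, 10↦8]  zeros at y ∈ {0, 8}
  x = 5: [0↦2, 1↦9, 2↦2, 3↦2, 4↦8, 5↦8, 6↦1, 7↦8, 8↦6, 9↦5, 10↦4]  zeros at y ∈ ∅
  x = 6: [0↦9, 1↦4, 2↦7, 3↦6, 4↦0, 5↦10, 6↦2, 7↦8, 8↦5, 9↦3, 10↦1]  zeros at y ∈ {4}
  x = 7: [0↦4, 1↦2, 2↦8, 3↦10, 4↦7, 5↦9, 6↦4, 7↦2, 8↦2, 9↦3, 10↦4]  zeros at y ∈ ∅
  x = 8: [0↦3, 1↦8, 2↦10, 3↦8, 4↦1, 5↦10, 6↦1, 7↦6, 8↦2, 9↦10, 10↦7]  zeros at y ∈ ∅
  x = 9: [0↦0, 1↦5, 2↦7, 3↦5, 4↦9, 5↦7, 6↦9, 7↦3, 8↦10, 9↦7, 10↦4]  zeros at y ∈ {0}
  x = 10: [0↦0, 1↦9, 2↦4, 3↦6, 4↦3, 5↦5, 6↦0, 7↦9, 8↦9, 9↦10, 10↦0]  zeros at y ∈ {0, 6, 10}
Collecting zeros: affine points = {(0, 10), (1, 8), (2, 5), (4, 0), (4, 8), (6, 4), (9, 0), (10, 0), (10, 6), (10, 10)}.
Total count |C(F_11)_aff| = 10.


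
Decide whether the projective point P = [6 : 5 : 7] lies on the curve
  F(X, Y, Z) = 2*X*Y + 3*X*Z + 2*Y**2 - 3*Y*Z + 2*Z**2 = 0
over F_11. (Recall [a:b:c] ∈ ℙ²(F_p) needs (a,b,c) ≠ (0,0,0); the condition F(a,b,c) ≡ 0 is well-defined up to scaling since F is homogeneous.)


F(6,5,7) ≡ 9 (mod 11); P is NOT on the curve.

Evaluate F(6, 5, 7) term-by-term (mod 11).
  2*X*Y ↦ 2·6·5·1 = 60
  3*X*Z ↦ 3·6·1·7 = 126
  2*Y**2 ↦ 2·1·25·1 = 50
  -3*Y*Z ↦ -3·1·5·7 = -105
  2*Z**2 ↦ 2·1·1·49 = 98
Sum: F(6, 5, 7) = (60) + (126) + (50) + (-105) + (98) = 229.
Reducing mod 11: 229 ≡ 9 (mod 11).
Since F(a, b, c) ≡ 9 ≠ 0 (mod 11), P does NOT lie on the curve.


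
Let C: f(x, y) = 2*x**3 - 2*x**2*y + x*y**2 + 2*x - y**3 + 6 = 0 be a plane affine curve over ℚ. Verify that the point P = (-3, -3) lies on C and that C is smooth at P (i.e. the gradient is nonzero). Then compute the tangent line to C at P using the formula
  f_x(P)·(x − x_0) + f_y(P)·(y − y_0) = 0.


Tangent line at P: 29*x - 27*y + 6 = 0.

Step 1: f(-3, -3) = 0, so P lies on C.
Step 2: partial derivatives
  f_x(x, y) = 6*x**2 - 4*x*y + y**2 + 2, f_y(x, y) = -2*x**2 + 2*x*y - 3*y**2.
  f_x(P) = 29, f_y(P) = -27 (gradient nonzero, so P is smooth).
Step 3: tangent line at P: 29·(x − -3) + -27·(y − -3) = 0.
Expanding: 29*x - 27*y + 6 = 0.


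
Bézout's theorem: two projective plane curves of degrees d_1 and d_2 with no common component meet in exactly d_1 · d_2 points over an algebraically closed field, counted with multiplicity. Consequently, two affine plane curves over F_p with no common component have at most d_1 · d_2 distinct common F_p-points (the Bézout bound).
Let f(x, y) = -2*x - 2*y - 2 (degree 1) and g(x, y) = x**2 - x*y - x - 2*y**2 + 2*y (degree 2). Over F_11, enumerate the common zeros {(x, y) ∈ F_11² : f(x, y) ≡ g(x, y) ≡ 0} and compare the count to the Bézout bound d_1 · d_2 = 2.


Common zeros: {(3, 7)}; count = 1; Bézout bound = 2.

deg(f) = 1, deg(g) = 2, so Bézout bound = 2.
Scan x ∈ F_11. For each x, list the y ∈ F_11 with f(x, y) ≡ 0 and those with g(x, y) ≡ 0 (mod 11); the common zeros in that column are the intersection.
  x = 0: f ≡ 0 at y ∈ {10}; g ≡ 0 at y ∈ {0, 1}; common: ∅.
  x = 1: f ≡ 0 at y ∈ {9}; g ≡ 0 at y ∈ {0, 6}; common: ∅.
  x = 2: f ≡ 0 at y ∈ {8}; g ≡ 0 at y ∈ {1, 10}; common: ∅.
  x = 3: f ≡ 0 at y ∈ {7}; g ≡ 0 at y ∈ {7, 9}; common: {7}.
  x = 4: f ≡ 0 at y ∈ {6}; g ≡ 0 at y ∈ {2, 8}; common: ∅.
  x = 5: f ≡ 0 at y ∈ {5}; g ≡ 0 at y ∈ {7, 8}; common: ∅.
  x = 6: f ≡ 0 at y ∈ {4}; g ≡ 0 at y ∈ {3, 6}; common: ∅.
  x = 7: f ≡ 0 at y ∈ {3}; g ≡ 0 at y ∈ {5, 9}; common: ∅.
  x = 8: f ≡ 0 at y ∈ {2}; g ≡ 0 at y ∈ {4}; common: ∅.
  x = 9: f ≡ 0 at y ∈ {1}; g ≡ 0 at y ∈ {3, 10}; common: ∅.
  x = 10: f ≡ 0 at y ∈ {0}; g ≡ 0 at y ∈ {2, 5}; common: ∅.
Collecting: common zeros = {(3, 7)}, so the count is 1.
Comparison with the Bézout bound: 1 ≤ 2 = deg(f)·deg(g), as expected for curves with no common component (the affine F_11-count falls short of the bound because intersections may lie at infinity, over extension fields, or carry multiplicity).


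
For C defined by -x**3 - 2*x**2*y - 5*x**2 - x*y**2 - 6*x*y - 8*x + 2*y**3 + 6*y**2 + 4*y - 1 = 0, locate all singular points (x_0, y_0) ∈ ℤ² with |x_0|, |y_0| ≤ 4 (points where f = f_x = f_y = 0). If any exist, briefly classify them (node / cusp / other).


Singular points: {(-1, -1)}; classification: cusp.

Compute partial derivatives:
  f_x = -3*x**2 - 4*x*y - 10*x - y**2 - 6*y - 8.
  f_y = -2*x**2 - 2*x*y - 6*x + 6*y**2 + 12*y + 4.
Scan x_0 ∈ {−4, ..., 4}. For each x_0, f_y(x_0, y) is a polynomial in y; find its integer roots y ∈ {−4, ..., 4}, then test f_x and f at those candidates.
  x = -4: f_y(-4, y) = 6*y**2 + 20*y - 4; no integer root y with |y| ≤ 4.
  x = -3: f_y(-3, y) = 6*y**2 + 18*y + 4; no integer root y with |y| ≤ 4.
  x = -2: f_y(-2, y) = 6*y**2 + 16*y + 8; vanishes at y ∈ {-2}. (-2, -2): f_x = -8 ≠ 0.
  x = -1: f_y(-1, y) = 6*y**2 + 14*y + 8; vanishes at y ∈ {-1}. (-1, -1): f_x = 0, f = 0 — SINGULAR.
  x = 0: f_y(0, y) = 6*y**2 + 12*y + 4; no integer root y with |y| ≤ 4.
  x = 1: f_y(1, y) = 6*y**2 + 10*y - 4; vanishes at y ∈ {-2}. (1, -2): f_x = -5 ≠ 0.
  x = 2: f_y(2, y) = 6*y**2 + 8*y - 16; no integer root y with |y| ≤ 4.
  x = 3: f_y(3, y) = 6*y**2 + 6*y - 32; no integer root y with |y| ≤ 4.
  x = 4: f_y(4, y) = 6*y**2 + 4*y - 52; no integer root y with |y| ≤ 4.
Only singular point on the grid: (-1, -1).
Classify: substitute x = -1 + u, y = -1 + v and expand: f = -u**3 - 2*u**2*v - u*v**2 + 2*v**3 + v**2.
No constant or linear terms (consistent with a singular point). Quadratic part: v**2. Cubic part: -u**3 - 2*u**2*v - u*v**2 + 2*v**3.
The quadratic part v**2 is a perfect square, so there is a single (double) tangent line v = 0, i.e. y = -1. Restricting the cubic part to that line (v = 0) leaves -u**3 ≠ 0, so f is not divisible by v and the branch is v² ≈ u**3 to lowest order — this is a cusp.
Classification: cusp.


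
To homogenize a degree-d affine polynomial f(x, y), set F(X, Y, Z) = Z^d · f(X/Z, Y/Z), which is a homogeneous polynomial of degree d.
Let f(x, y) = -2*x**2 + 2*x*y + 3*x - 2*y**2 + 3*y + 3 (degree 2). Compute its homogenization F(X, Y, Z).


F(X, Y, Z) = -2*X**2 + 2*X*Y + 3*X*Z - 2*Y**2 + 3*Y*Z + 3*Z**2

deg(f) = 2.
Substitute x = X/Z, y = Y/Z into f, then multiply by Z^2.
  monomial -2·x^2·y^0 ↦ -2·X^2·Y^0·Z^0.
  monomial 2·x^1·y^1 ↦ 2·X^1·Y^1·Z^0.
  monomial 3·x^1·y^0 ↦ 3·X^1·Y^0·Z^1.
  monomial -2·x^0·y^2 ↦ -2·X^0·Y^2·Z^0.
  monomial 3·x^0·y^1 ↦ 3·X^0·Y^1·Z^1.
  monomial 3·x^0·y^0 ↦ 3·X^0·Y^0·Z^2.
Collecting: F(X, Y, Z) = -2*X**2 + 2*X*Y + 3*X*Z - 2*Y**2 + 3*Y*Z + 3*Z**2.


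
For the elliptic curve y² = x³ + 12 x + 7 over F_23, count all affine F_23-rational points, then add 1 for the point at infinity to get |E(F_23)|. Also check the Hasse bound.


Affine points = {(2, 4), (2, 19), (3, 1), (3, 22), (4, 2), (4, 21), (5, 10), (5, 13), (9, 4), (9, 19), (10, 0), (12, 4), (12, 19), (17, 8), (17, 15), (18, 11), (18, 12), (20, 6), (20, 17)}; affine count = 19; |E(F_23)| = 20.

Discriminant check: Δ ∝ 4a³ + 27b² = 4·12³ + 27·7² = 4·1728 + 27·49 ≡ 1 (mod 23). Nonzero ⇒ E is nonsingular.
For each x ∈ F_23, compute rhs = x³ + 12·x + 7 mod 23, then count y ∈ F_23 with y² ≡ rhs.
  x = 0: rhs = 7, matching y values: none (0 points).
  x = 1: rhs = 20, matching y values: none (0 points).
  x = 2: rhs = 16, matching y values: 4, 19 (2 points).
  x = 3: rhs = 1, matching y values: 1, 22 (2 points).
  x = 4: rhs = 4, matching y values: 2, 21 (2 points).
  x = 5: rhs = 8, matching y values: 10, 13 (2 points).
  x = 6: rhs = 19, matching y values: none (0 points).
  x = 7: rhs = 20, matching y values: none (0 points).
  x = 8: rhs = 17, matching y values: none (0 points).
  x = 9: rhs = 16, matching y values: 4, 19 (2 points).
  x = 10: rhs = 0, matching y values: 0 (1 points).
  x = 11: rhs = 21, matching y values: none (0 points).
  x = 12: rhs = 16, matching y values: 4, 19 (2 points).
  x = 13: rhs = 14, matching y values: none (0 points).
  x = 14: rhs = 21, matching y values: none (0 points).
  x = 15: rhs = 20, matching y values: none (0 points).
  x = 16: rhs = 17, matching y values: none (0 points).
  x = 17: rhs = 18, matching y values: 8, 15 (2 points).
  x = 18: rhs = 6, matching y values: 11, 12 (2 points).
  x = 19: rhs = 10, matching y values: none (0 points).
  x = 20: rhs = 13, matching y values: 6, 17 (2 points).
  x = 21: rhs = 21, matching y values: none (0 points).
  x = 22: rhs = 17, matching y values: none (0 points).
Total affine count: 19.
Full point count |E(F_23)| = 19 + 1 = 20.
Hasse bound: |20 − (23+1)| = |-4| = 4 ≤ 2√23 ≈ 9.5917 ✓.


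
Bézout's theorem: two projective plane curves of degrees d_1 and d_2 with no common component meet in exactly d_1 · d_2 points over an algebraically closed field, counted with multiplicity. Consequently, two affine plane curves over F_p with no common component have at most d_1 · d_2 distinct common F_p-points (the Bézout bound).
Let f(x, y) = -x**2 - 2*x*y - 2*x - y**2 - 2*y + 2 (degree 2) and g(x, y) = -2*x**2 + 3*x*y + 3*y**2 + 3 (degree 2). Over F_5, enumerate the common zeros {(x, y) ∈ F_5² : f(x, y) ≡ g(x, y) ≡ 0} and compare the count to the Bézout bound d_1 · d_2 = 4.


Common zeros: ∅; count = 0; Bézout bound = 4.

deg(f) = 2, deg(g) = 2, so Bézout bound = 4.
Scan x ∈ F_5. For each x, list the y ∈ F_5 with f(x, y) ≡ 0 and those with g(x, y) ≡ 0 (mod 5); the common zeros in that column are the intersection.
  x = 0: f ≡ 0 at y ∈ ∅; g ≡ 0 at y ∈ {2, 3}; common: ∅.
  x = 1: f ≡ 0 at y ∈ ∅; g ≡ 0 at y ∈ ∅; common: ∅.
  x = 2: f ≡ 0 at y ∈ ∅; g ≡ 0 at y ∈ {0, 3}; common: ∅.
  x = 3: f ≡ 0 at y ∈ ∅; g ≡ 0 at y ∈ {0, 2}; common: ∅.
  x = 4: f ≡ 0 at y ∈ ∅; g ≡ 0 at y ∈ ∅; common: ∅.
Collecting: common zeros = ∅, so the count is 0.
Comparison with the Bézout bound: 0 ≤ 4 = deg(f)·deg(g), as expected for curves with no common component (the affine F_5-count falls short of the bound because intersections may lie at infinity, over extension fields, or carry multiplicity).


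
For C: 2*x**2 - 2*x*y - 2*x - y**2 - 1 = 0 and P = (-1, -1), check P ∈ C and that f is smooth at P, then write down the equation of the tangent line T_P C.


Tangent line at P: -4*x + 4*y = 0.

Step 1: f(-1, -1) = 0, so P lies on C.
Step 2: partial derivatives
  f_x(x, y) = 4*x - 2*y - 2, f_y(x, y) = -2*x - 2*y.
  f_x(P) = -4, f_y(P) = 4 (gradient nonzero, so P is smooth).
Step 3: tangent line at P: -4·(x − -1) + 4·(y − -1) = 0.
Expanding: -4*x + 4*y = 0.


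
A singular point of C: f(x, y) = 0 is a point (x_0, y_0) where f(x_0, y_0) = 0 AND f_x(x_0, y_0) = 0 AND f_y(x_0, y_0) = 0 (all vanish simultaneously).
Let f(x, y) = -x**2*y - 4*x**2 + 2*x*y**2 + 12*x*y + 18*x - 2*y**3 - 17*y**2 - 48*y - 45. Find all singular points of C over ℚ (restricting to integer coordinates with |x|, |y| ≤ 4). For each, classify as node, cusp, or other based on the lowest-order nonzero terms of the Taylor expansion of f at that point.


Singular points: {(0, -3)}; classification: node.

Compute partial derivatives:
  f_x = -2*x*y - 8*x + 2*y**2 + 12*y + 18.
  f_y = -x**2 + 4*x*y + 12*x - 6*y**2 - 34*y - 48.
Scan x_0 ∈ {−4, ..., 4}. For each x_0, f_y(x_0, y) is a polynomial in y; find its integer roots y ∈ {−4, ..., 4}, then test f_x and f at those candidates.
  x = -4: f_y(-4, y) = -6*y**2 - 50*y - 112; no integer root y with |y| ≤ 4.
  x = -3: f_y(-3, y) = -6*y**2 - 46*y - 93; no integer root y with |y| ≤ 4.
  x = -2: f_y(-2, y) = -6*y**2 - 42*y - 76; no integer root y with |y| ≤ 4.
  x = -1: f_y(-1, y) = -6*y**2 - 38*y - 61; no integer root y with |y| ≤ 4.
  x = 0: f_y(0, y) = -6*y**2 - 34*y - 48; vanishes at y ∈ {-3}. (0, -3): f_x = 0, f = 0 — SINGULAR.
  x = 1: f_y(1, y) = -6*y**2 - 30*y - 37; no integer root y with |y| ≤ 4.
  x = 2: f_y(2, y) = -6*y**2 - 26*y - 28; vanishes at y ∈ {-2}. (2, -2): f_x = -6 ≠ 0.
  x = 3: f_y(3, y) = -6*y**2 - 22*y - 21; no integer root y with |y| ≤ 4.
  x = 4: f_y(4, y) = -6*y**2 - 18*y - 16; no integer root y with |y| ≤ 4.
Only singular point on the grid: (0, -3).
Classify: substitute x = 0 + u, y = -3 + v and expand: f = -u**2*v - u**2 + 2*u*v**2 - 2*v**3 + v**2.
No constant or linear terms (consistent with a singular point). Quadratic part: -u**2 + v**2. Cubic part: -u**2*v + 2*u*v**2 - 2*v**3.
The quadratic part v**2 - u**2 = (v − u)(v + u) splits into two distinct linear factors, so there are two distinct tangent lines y − -3 = ±(x − 0) — this is a node (ordinary double point).
Classification: node.


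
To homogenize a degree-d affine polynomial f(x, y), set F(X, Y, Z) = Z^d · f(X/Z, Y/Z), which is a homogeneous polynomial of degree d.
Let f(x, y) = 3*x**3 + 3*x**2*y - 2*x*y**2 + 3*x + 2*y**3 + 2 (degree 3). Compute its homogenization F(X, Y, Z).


F(X, Y, Z) = 3*X**3 + 3*X**2*Y - 2*X*Y**2 + 3*X*Z**2 + 2*Y**3 + 2*Z**3

deg(f) = 3.
Substitute x = X/Z, y = Y/Z into f, then multiply by Z^3.
  monomial 3·x^3·y^0 ↦ 3·X^3·Y^0·Z^0.
  monomial 3·x^2·y^1 ↦ 3·X^2·Y^1·Z^0.
  monomial -2·x^1·y^2 ↦ -2·X^1·Y^2·Z^0.
  monomial 3·x^1·y^0 ↦ 3·X^1·Y^0·Z^2.
  monomial 2·x^0·y^3 ↦ 2·X^0·Y^3·Z^0.
  monomial 2·x^0·y^0 ↦ 2·X^0·Y^0·Z^3.
Collecting: F(X, Y, Z) = 3*X**3 + 3*X**2*Y - 2*X*Y**2 + 3*X*Z**2 + 2*Y**3 + 2*Z**3.


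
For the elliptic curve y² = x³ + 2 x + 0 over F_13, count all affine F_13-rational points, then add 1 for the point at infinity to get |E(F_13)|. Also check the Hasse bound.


Affine points = {(0, 0), (1, 4), (1, 9), (2, 5), (2, 8), (11, 1), (11, 12), (12, 6), (12, 7)}; affine count = 9; |E(F_13)| = 10.

Discriminant check: Δ ∝ 4a³ + 27b² = 4·2³ + 27·0² = 4·8 + 27·0 ≡ 6 (mod 13). Nonzero ⇒ E is nonsingular.
For each x ∈ F_13, compute rhs = x³ + 2·x + 0 mod 13, then count y ∈ F_13 with y² ≡ rhs.
  x = 0: rhs = 0, matching y values: 0 (1 points).
  x = 1: rhs = 3, matching y values: 4, 9 (2 points).
  x = 2: rhs = 12, matching y values: 5, 8 (2 points).
  x = 3: rhs = 7, matching y values: none (0 points).
  x = 4: rhs = 7, matching y values: none (0 points).
  x = 5: rhs = 5, matching y values: none (0 points).
  x = 6: rhs = 7, matching y values: none (0 points).
  x = 7: rhs = 6, matching y values: none (0 points).
  x = 8: rhs = 8, matching y values: none (0 points).
  x = 9: rhs = 6, matching y values: none (0 points).
  x = 10: rhs = 6, matching y values: none (0 points).
  x = 11: rhs = 1, matching y values: 1, 12 (2 points).
  x = 12: rhs = 10, matching y values: 6, 7 (2 points).
Total affine count: 9.
Full point count |E(F_13)| = 9 + 1 = 10.
Hasse bound: |10 − (13+1)| = |-4| = 4 ≤ 2√13 ≈ 7.2111 ✓.


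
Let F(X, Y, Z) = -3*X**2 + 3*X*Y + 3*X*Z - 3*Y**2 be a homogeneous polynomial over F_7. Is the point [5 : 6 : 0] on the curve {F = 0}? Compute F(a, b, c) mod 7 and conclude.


F(5,6,0) ≡ 5 (mod 7); P is NOT on the curve.

Evaluate F(5, 6, 0) term-by-term (mod 7).
  -3*X**2 ↦ -3·25·1·1 = -75
  3*X*Y ↦ 3·5·6·1 = 90
  3*X*Z ↦ 3·5·1·0 = 0
  -3*Y**2 ↦ -3·1·36·1 = -108
Sum: F(5, 6, 0) = (-75) + (90) + (0) + (-108) = -93.
Reducing mod 7: -93 ≡ 5 (mod 7).
Since F(a, b, c) ≡ 5 ≠ 0 (mod 7), P does NOT lie on the curve.


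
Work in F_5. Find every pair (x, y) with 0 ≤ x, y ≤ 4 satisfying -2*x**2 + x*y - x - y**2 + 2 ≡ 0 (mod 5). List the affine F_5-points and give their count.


Affine F_5-points: {(4, 2)}; count = 1.

For each of the 25 pairs (x, y) ∈ F_5², evaluate f(x, y) mod 5. Record the zeros.
  x = 0: [0↦2, 1↦1, 2↦3, 3↦3, 4↦1]  zeros at y ∈ ∅
  x = 1: [0↦4, 1↦4, 2↦2, 3↦3, 4↦2]  zeros at y ∈ ∅
  x = 2: [0↦2, 1↦3, 2↦2, 3↦4, 4↦4]  zeros at y ∈ ∅
  x = 3: [0↦1, 1↦3, 2↦3, 3↦1, 4↦2]  zeros at y ∈ ∅
  x = 4: [0↦1, 1↦4, 2↦0, 3↦4, 4↦1]  zeros at y ∈ {2}
Collecting zeros: affine points = {(4, 2)}.
Total count |C(F_5)_aff| = 1.


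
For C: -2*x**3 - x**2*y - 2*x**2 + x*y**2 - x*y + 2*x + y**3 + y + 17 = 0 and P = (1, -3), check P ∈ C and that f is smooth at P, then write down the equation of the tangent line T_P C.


Tangent line at P: 10*x + 20*y + 50 = 0.

Step 1: f(1, -3) = 0, so P lies on C.
Step 2: partial derivatives
  f_x(x, y) = -6*x**2 - 2*x*y - 4*x + y**2 - y + 2, f_y(x, y) = -x**2 + 2*x*y - x + 3*y**2 + 1.
  f_x(P) = 10, f_y(P) = 20 (gradient nonzero, so P is smooth).
Step 3: tangent line at P: 10·(x − 1) + 20·(y − -3) = 0.
Expanding: 10*x + 20*y + 50 = 0.


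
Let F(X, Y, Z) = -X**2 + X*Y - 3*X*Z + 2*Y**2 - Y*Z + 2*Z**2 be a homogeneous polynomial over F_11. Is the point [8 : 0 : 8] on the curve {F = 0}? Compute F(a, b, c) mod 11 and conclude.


F(8,0,8) ≡ 4 (mod 11); P is NOT on the curve.

Evaluate F(8, 0, 8) term-by-term (mod 11).
  -X**2 ↦ -1·64·1·1 = -64
  X*Y ↦ 1·8·0·1 = 0
  -3*X*Z ↦ -3·8·1·8 = -192
  2*Y**2 ↦ 2·1·0·1 = 0
  -Y*Z ↦ -1·1·0·8 = 0
  2*Z**2 ↦ 2·1·1·64 = 128
Sum: F(8, 0, 8) = (-64) + (0) + (-192) + (0) + (0) + (128) = -128.
Reducing mod 11: -128 ≡ 4 (mod 11).
Since F(a, b, c) ≡ 4 ≠ 0 (mod 11), P does NOT lie on the curve.


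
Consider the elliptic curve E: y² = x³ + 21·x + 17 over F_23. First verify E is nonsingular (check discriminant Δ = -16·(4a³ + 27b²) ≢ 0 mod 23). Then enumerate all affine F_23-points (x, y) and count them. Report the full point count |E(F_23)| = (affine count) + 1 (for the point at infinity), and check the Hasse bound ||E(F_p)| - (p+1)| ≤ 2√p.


Affine points = {(1, 4), (1, 19), (4, 2), (4, 21), (7, 1), (7, 22), (10, 10), (10, 13), (13, 7), (13, 16), (15, 2), (15, 21), (21, 6), (21, 17), (22, 8), (22, 15)}; affine count = 16; |E(F_23)| = 17.

Discriminant check: Δ ∝ 4a³ + 27b² = 4·21³ + 27·17² = 4·9261 + 27·289 ≡ 20 (mod 23). Nonzero ⇒ E is nonsingular.
For each x ∈ F_23, compute rhs = x³ + 21·x + 17 mod 23, then count y ∈ F_23 with y² ≡ rhs.
  x = 0: rhs = 17, matching y values: none (0 points).
  x = 1: rhs = 16, matching y values: 4, 19 (2 points).
  x = 2: rhs = 21, matching y values: none (0 points).
  x = 3: rhs = 15, matching y values: none (0 points).
  x = 4: rhs = 4, matching y values: 2, 21 (2 points).
  x = 5: rhs = 17, matching y values: none (0 points).
  x = 6: rhs = 14, matching y values: none (0 points).
  x = 7: rhs = 1, matching y values: 1, 22 (2 points).
  x = 8: rhs = 7, matching y values: none (0 points).
  x = 9: rhs = 15, matching y values: none (0 points).
  x = 10: rhs = 8, matching y values: 10, 13 (2 points).
  x = 11: rhs = 15, matching y values: none (0 points).
  x = 12: rhs = 19, matching y values: none (0 points).
  x = 13: rhs = 3, matching y values: 7, 16 (2 points).
  x = 14: rhs = 19, matching y values: none (0 points).
  x = 15: rhs = 4, matching y values: 2, 21 (2 points).
  x = 16: rhs = 10, matching y values: none (0 points).
  x = 17: rhs = 20, matching y values: none (0 points).
  x = 18: rhs = 17, matching y values: none (0 points).
  x = 19: rhs = 7, matching y values: none (0 points).
  x = 20: rhs = 19, matching y values: none (0 points).
  x = 21: rhs = 13, matching y values: 6, 17 (2 points).
  x = 22: rhs = 18, matching y values: 8, 15 (2 points).
Total affine count: 16.
Full point count |E(F_23)| = 16 + 1 = 17.
Hasse bound: |17 − (23+1)| = |-7| = 7 ≤ 2√23 ≈ 9.5917 ✓.


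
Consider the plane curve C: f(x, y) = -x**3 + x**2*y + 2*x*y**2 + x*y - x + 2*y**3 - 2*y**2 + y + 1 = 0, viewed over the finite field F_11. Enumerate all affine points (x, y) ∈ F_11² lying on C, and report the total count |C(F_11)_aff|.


Affine F_11-points: {(0, 2), (1, 5), (2, 8), (3, 9), (5, 1), (5, 7), (5, 10), (7, 10), (8, 7), (9, 0), (9, 4), (9, 10), (10, 6)}; count = 13.

For each of the 121 pairs (x, y) ∈ F_11², evaluate f(x, y) mod 11. Record the zeros.
  x = 0: [0↦1, 1↦2, 2↦0, 3↦7, 4↦2, 5↦8, 6↦4, 7↦2, 8↦3, 9↦8, 10↦7]  zeros at y ∈ {2}
  x = 1: [0↦10, 1↦4, 2↦10, 3↦7, 4↦7, 5↦0, 6↦9, 7↦2, 8↦2, 9↦10, 10↦5]  zeros at y ∈ {5}
  x = 2: [0↦2, 1↦2, 2↦7, 3↦7, 4↦3, 5↦7, 6↦9, 7↦10, 8↦0, 9↦2, 10↦6]  zeros at y ∈ {8}
  x = 3: [0↦4, 1↦1, 2↦7, 3↦1, 4↦6, 5↦1, 6↦9, 7↦9, 8↦2, 9↦0, 10↦4]  zeros at y ∈ {9}
  x = 4: [0↦10, 1↦6, 2↦4, 3↦5, 4↦10, 5↦9, 6↦3, 7↦4, 8↦2, 9↦9, 10↦4]  zeros at y ∈ ∅
  x = 5: [0↦3, 1↦0, 2↦3, 3↦2, 4↦9, 5↦3, 6↦7, 7↦0, 8↦5, 9↦1, 10↦0]  zeros at y ∈ {1, 7, 10}
  x = 6: [0↦10, 1↦10, 2↦9, 3↦8, 4↦8, 5↦10, 6↦4, 7↦2, 8↦5, 9↦3, 10↦8]  zeros at y ∈ ∅
  x = 7: [0↦3, 1↦8, 2↦5, 3↦6, 4↦1, 5↦2, 6↦10, 7↦4, 8↦7, 9↦9, 10↦0]  zeros at y ∈ {10}
  x = 8: [0↦9, 1↦10, 2↦7, 3↦1, 4↦4, 5↦6, 6↦8, 7↦0, 8↦5, 9↦2, 10↦3]  zeros at y ∈ {7}
  x = 9: [0↦0, 1↦10, 2↦9, 3↦9, 4↦0, 5↦5, 6↦3, 7↦6, 8↦4, 9↦9, 10↦0]  zeros at y ∈ {0, 4, 10}
  x = 10: [0↦3, 1↦2, 2↦5, 3↦2, 4↦5, 5↦4, 6↦0, 7↦5, 8↦9, 9↦2, 10↦7]  zeros at y ∈ {6}
Collecting zeros: affine points = {(0, 2), (1, 5), (2, 8), (3, 9), (5, 1), (5, 7), (5, 10), (7, 10), (8, 7), (9, 0), (9, 4), (9, 10), (10, 6)}.
Total count |C(F_11)_aff| = 13.


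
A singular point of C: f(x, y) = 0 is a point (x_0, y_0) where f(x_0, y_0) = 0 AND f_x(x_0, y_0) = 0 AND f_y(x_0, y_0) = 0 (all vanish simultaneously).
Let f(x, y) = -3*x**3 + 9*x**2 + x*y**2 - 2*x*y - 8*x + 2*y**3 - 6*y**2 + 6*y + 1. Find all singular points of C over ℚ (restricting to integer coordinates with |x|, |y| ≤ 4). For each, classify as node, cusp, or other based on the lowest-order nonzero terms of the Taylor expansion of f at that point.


Singular points: {(1, 1)}; classification: cusp.

Compute partial derivatives:
  f_x = -9*x**2 + 18*x + y**2 - 2*y - 8.
  f_y = 2*x*y - 2*x + 6*y**2 - 12*y + 6.
Scan x_0 ∈ {−4, ..., 4}. For each x_0, f_y(x_0, y) is a polynomial in y; find its integer roots y ∈ {−4, ..., 4}, then test f_x and f at those candidates.
  x = -4: f_y(-4, y) = 6*y**2 - 20*y + 14; vanishes at y ∈ {1}. (-4, 1): f_x = -225 ≠ 0.
  x = -3: f_y(-3, y) = 6*y**2 - 18*y + 12; vanishes at y ∈ {1, 2}. (-3, 1): f_x = -144 ≠ 0; (-3, 2): f_x = -143 ≠ 0.
  x = -2: f_y(-2, y) = 6*y**2 - 16*y + 10; vanishes at y ∈ {1}. (-2, 1): f_x = -81 ≠ 0.
  x = -1: f_y(-1, y) = 6*y**2 - 14*y + 8; vanishes at y ∈ {1}. (-1, 1): f_x = -36 ≠ 0.
  x = 0: f_y(0, y) = 6*y**2 - 12*y + 6; vanishes at y ∈ {1}. (0, 1): f_x = -9 ≠ 0.
  x = 1: f_y(1, y) = 6*y**2 - 10*y + 4; vanishes at y ∈ {1}. (1, 1): f_x = 0, f = 0 — SINGULAR.
  x = 2: f_y(2, y) = 6*y**2 - 8*y + 2; vanishes at y ∈ {1}. (2, 1): f_x = -9 ≠ 0.
  x = 3: f_y(3, y) = 6*y**2 - 6*y; vanishes at y ∈ {0, 1}. (3, 0): f_x = -35 ≠ 0; (3, 1): f_x = -36 ≠ 0.
  x = 4: f_y(4, y) = 6*y**2 - 4*y - 2; vanishes at y ∈ {1}. (4, 1): f_x = -81 ≠ 0.
Only singular point on the grid: (1, 1).
Classify: substitute x = 1 + u, y = 1 + v and expand: f = -3*u**3 + u*v**2 + 2*v**3 + v**2.
No constant or linear terms (consistent with a singular point). Quadratic part: v**2. Cubic part: -3*u**3 + u*v**2 + 2*v**3.
The quadratic part v**2 is a perfect square, so there is a single (double) tangent line v = 0, i.e. y = 1. Restricting the cubic part to that line (v = 0) leaves -3*u**3 ≠ 0, so f is not divisible by v and the branch is v² ≈ 3*u**3 to lowest order — this is a cusp.
Classification: cusp.


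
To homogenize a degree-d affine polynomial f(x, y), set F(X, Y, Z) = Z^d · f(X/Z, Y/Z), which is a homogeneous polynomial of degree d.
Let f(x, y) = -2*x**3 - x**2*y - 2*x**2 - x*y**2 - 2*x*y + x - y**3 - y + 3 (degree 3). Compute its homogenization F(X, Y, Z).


F(X, Y, Z) = -2*X**3 - X**2*Y - 2*X**2*Z - X*Y**2 - 2*X*Y*Z + X*Z**2 - Y**3 - Y*Z**2 + 3*Z**3

deg(f) = 3.
Substitute x = X/Z, y = Y/Z into f, then multiply by Z^3.
  monomial -2·x^3·y^0 ↦ -2·X^3·Y^0·Z^0.
  monomial -1·x^2·y^1 ↦ -1·X^2·Y^1·Z^0.
  monomial -2·x^2·y^0 ↦ -2·X^2·Y^0·Z^1.
  monomial -1·x^1·y^2 ↦ -1·X^1·Y^2·Z^0.
  monomial -2·x^1·y^1 ↦ -2·X^1·Y^1·Z^1.
  monomial 1·x^1·y^0 ↦ 1·X^1·Y^0·Z^2.
  monomial -1·x^0·y^3 ↦ -1·X^0·Y^3·Z^0.
  monomial -1·x^0·y^1 ↦ -1·X^0·Y^1·Z^2.
  monomial 3·x^0·y^0 ↦ 3·X^0·Y^0·Z^3.
Collecting: F(X, Y, Z) = -2*X**3 - X**2*Y - 2*X**2*Z - X*Y**2 - 2*X*Y*Z + X*Z**2 - Y**3 - Y*Z**2 + 3*Z**3.


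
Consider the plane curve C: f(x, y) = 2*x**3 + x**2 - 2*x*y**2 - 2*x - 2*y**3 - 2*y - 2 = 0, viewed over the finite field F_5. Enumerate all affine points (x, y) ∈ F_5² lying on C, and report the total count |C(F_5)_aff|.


Affine F_5-points: {(3, 0), (3, 1), (4, 4)}; count = 3.

For each of the 25 pairs (x, y) ∈ F_5², evaluate f(x, y) mod 5. Record the zeros.
  x = 0: [0↦3, 1↦4, 2↦3, 3↦3, 4↦2]  zeros at y ∈ ∅
  x = 1: [0↦4, 1↦3, 2↦1, 3↦1, 4↦1]  zeros at y ∈ ∅
  x = 2: [0↦4, 1↦1, 2↦3, 3↦3, 4↦4]  zeros at y ∈ ∅
  x = 3: [0↦0, 1↦0, 2↦1, 3↦1, 4↦3]  zeros at y ∈ {0, 1}
  x = 4: [0↦4, 1↦2, 2↦2, 3↦2, 4↦0]  zeros at y ∈ {4}
Collecting zeros: affine points = {(3, 0), (3, 1), (4, 4)}.
Total count |C(F_5)_aff| = 3.


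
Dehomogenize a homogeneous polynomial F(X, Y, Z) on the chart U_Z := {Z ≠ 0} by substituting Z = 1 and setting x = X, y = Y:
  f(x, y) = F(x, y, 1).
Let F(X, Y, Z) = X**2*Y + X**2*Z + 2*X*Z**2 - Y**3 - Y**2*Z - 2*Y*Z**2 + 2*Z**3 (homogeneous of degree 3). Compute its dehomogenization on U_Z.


f(x, y) = x**2*y + x**2 + 2*x - y**3 - y**2 - 2*y + 2

On U_Z we set Z = 1. Each monomial c·X^i·Y^j·Z^k in F becomes c·x^i·y^j·1^k = c·x^i·y^j.
Substituting Z = 1: F(X, Y, 1) = x**2*y + x**2 + 2*x - y**3 - y**2 - 2*y + 2.
Note: deg(f) ≤ deg(F) = 3; strict inequality happens when F is divisible by Z (lost terms).


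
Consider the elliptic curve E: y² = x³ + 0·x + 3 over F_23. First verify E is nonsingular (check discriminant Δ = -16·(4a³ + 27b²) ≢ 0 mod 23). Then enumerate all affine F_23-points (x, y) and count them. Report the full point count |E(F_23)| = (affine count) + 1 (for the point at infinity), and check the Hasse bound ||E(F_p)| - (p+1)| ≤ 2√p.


Affine points = {(0, 7), (0, 16), (1, 2), (1, 21), (5, 6), (5, 17), (6, 9), (6, 14), (7, 1), (7, 22), (8, 3), (8, 20), (11, 0), (12, 11), (12, 12), (18, 4), (18, 19), (19, 10), (19, 13), (21, 8), (21, 15), (22, 5), (22, 18)}; affine count = 23; |E(F_23)| = 24.

Discriminant check: Δ ∝ 4a³ + 27b² = 4·0³ + 27·3² = 4·0 + 27·9 ≡ 13 (mod 23). Nonzero ⇒ E is nonsingular.
For each x ∈ F_23, compute rhs = x³ + 0·x + 3 mod 23, then count y ∈ F_23 with y² ≡ rhs.
  x = 0: rhs = 3, matching y values: 7, 16 (2 points).
  x = 1: rhs = 4, matching y values: 2, 21 (2 points).
  x = 2: rhs = 11, matching y values: none (0 points).
  x = 3: rhs = 7, matching y values: none (0 points).
  x = 4: rhs = 21, matching y values: none (0 points).
  x = 5: rhs = 13, matching y values: 6, 17 (2 points).
  x = 6: rhs = 12, matching y values: 9, 14 (2 points).
  x = 7: rhs = 1, matching y values: 1, 22 (2 points).
  x = 8: rhs = 9, matching y values: 3, 20 (2 points).
  x = 9: rhs = 19, matching y values: none (0 points).
  x = 10: rhs = 14, matching y values: none (0 points).
  x = 11: rhs = 0, matching y values: 0 (1 points).
  x = 12: rhs = 6, matching y values: 11, 12 (2 points).
  x = 13: rhs = 15, matching y values: none (0 points).
  x = 14: rhs = 10, matching y values: none (0 points).
  x = 15: rhs = 20, matching y values: none (0 points).
  x = 16: rhs = 5, matching y values: none (0 points).
  x = 17: rhs = 17, matching y values: none (0 points).
  x = 18: rhs = 16, matching y values: 4, 19 (2 points).
  x = 19: rhs = 8, matching y values: 10, 13 (2 points).
  x = 20: rhs = 22, matching y values: none (0 points).
  x = 21: rhs = 18, matching y values: 8, 15 (2 points).
  x = 22: rhs = 2, matching y values: 5, 18 (2 points).
Total affine count: 23.
Full point count |E(F_23)| = 23 + 1 = 24.
Hasse bound: |24 − (23+1)| = |0| = 0 ≤ 2√23 ≈ 9.5917 ✓.


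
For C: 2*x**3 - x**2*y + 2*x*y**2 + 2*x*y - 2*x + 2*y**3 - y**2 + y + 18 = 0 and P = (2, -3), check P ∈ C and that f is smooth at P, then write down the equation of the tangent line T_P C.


Tangent line at P: 46*x + 37*y + 19 = 0.

Step 1: f(2, -3) = 0, so P lies on C.
Step 2: partial derivatives
  f_x(x, y) = 6*x**2 - 2*x*y + 2*y**2 + 2*y - 2, f_y(x, y) = -x**2 + 4*x*y + 2*x + 6*y**2 - 2*y + 1.
  f_x(P) = 46, f_y(P) = 37 (gradient nonzero, so P is smooth).
Step 3: tangent line at P: 46·(x − 2) + 37·(y − -3) = 0.
Expanding: 46*x + 37*y + 19 = 0.


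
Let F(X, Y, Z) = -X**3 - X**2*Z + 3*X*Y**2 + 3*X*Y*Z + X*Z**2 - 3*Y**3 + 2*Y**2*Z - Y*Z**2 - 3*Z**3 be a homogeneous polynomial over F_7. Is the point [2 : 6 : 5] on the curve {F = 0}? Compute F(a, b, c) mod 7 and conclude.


F(2,6,5) ≡ 4 (mod 7); P is NOT on the curve.

Evaluate F(2, 6, 5) term-by-term (mod 7).
  -X**3 ↦ -1·8·1·1 = -8
  -X**2*Z ↦ -1·4·1·5 = -20
  3*X*Y**2 ↦ 3·2·36·1 = 216
  3*X*Y*Z ↦ 3·2·6·5 = 180
  X*Z**2 ↦ 1·2·1·25 = 50
  -3*Y**3 ↦ -3·1·216·1 = -648
  2*Y**2*Z ↦ 2·1·36·5 = 360
  -Y*Z**2 ↦ -1·1·6·25 = -150
  -3*Z**3 ↦ -3·1·1·125 = -375
Sum: F(2, 6, 5) = (-8) + (-20) + (216) + (180) + (50) + (-648) + (360) + (-150) + (-375) = -395.
Reducing mod 7: -395 ≡ 4 (mod 7).
Since F(a, b, c) ≡ 4 ≠ 0 (mod 7), P does NOT lie on the curve.


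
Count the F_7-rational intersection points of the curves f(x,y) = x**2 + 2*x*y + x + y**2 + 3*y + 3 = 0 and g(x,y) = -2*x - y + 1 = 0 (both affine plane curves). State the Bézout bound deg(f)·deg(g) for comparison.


Common zeros: {(0, 1)}; count = 1; Bézout bound = 2.

deg(f) = 2, deg(g) = 1, so Bézout bound = 2.
Scan x ∈ F_7. For each x, list the y ∈ F_7 with f(x, y) ≡ 0 and those with g(x, y) ≡ 0 (mod 7); the common zeros in that column are the intersection.
  x = 0: f ≡ 0 at y ∈ {1, 3}; g ≡ 0 at y ∈ {1}; common: {1}.
  x = 1: f ≡ 0 at y ∈ ∅; g ≡ 0 at y ∈ {6}; common: ∅.
  x = 2: f ≡ 0 at y ∈ ∅; g ≡ 0 at y ∈ {4}; common: ∅.
  x = 3: f ≡ 0 at y ∈ {6}; g ≡ 0 at y ∈ {2}; common: ∅.
  x = 4: f ≡ 0 at y ∈ {1, 2}; g ≡ 0 at y ∈ {0}; common: ∅.
  x = 5: f ≡ 0 at y ∈ {2, 6}; g ≡ 0 at y ∈ {5}; common: ∅.
  x = 6: f ≡ 0 at y ∈ ∅; g ≡ 0 at y ∈ {3}; common: ∅.
Collecting: common zeros = {(0, 1)}, so the count is 1.
Comparison with the Bézout bound: 1 ≤ 2 = deg(f)·deg(g), as expected for curves with no common component (the affine F_7-count falls short of the bound because intersections may lie at infinity, over extension fields, or carry multiplicity).


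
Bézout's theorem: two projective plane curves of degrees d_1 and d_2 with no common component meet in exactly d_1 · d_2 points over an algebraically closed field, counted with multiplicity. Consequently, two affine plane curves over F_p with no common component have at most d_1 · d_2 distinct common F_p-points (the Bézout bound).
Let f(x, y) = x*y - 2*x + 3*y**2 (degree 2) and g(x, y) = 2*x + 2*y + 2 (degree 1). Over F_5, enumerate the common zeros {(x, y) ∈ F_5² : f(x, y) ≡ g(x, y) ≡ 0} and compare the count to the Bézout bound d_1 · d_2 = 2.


Common zeros: {(3, 1)}; count = 1; Bézout bound = 2.

deg(f) = 2, deg(g) = 1, so Bézout bound = 2.
Scan x ∈ F_5. For each x, list the y ∈ F_5 with f(x, y) ≡ 0 and those with g(x, y) ≡ 0 (mod 5); the common zeros in that column are the intersection.
  x = 0: f ≡ 0 at y ∈ {0}; g ≡ 0 at y ∈ {4}; common: ∅.
  x = 1: f ≡ 0 at y ∈ {4}; g ≡ 0 at y ∈ {3}; common: ∅.
  x = 2: f ≡ 0 at y ∈ ∅; g ≡ 0 at y ∈ {2}; common: ∅.
  x = 3: f ≡ 0 at y ∈ {1, 3}; g ≡ 0 at y ∈ {1}; common: {1}.
  x = 4: f ≡ 0 at y ∈ ∅; g ≡ 0 at y ∈ {0}; common: ∅.
Collecting: common zeros = {(3, 1)}, so the count is 1.
Comparison with the Bézout bound: 1 ≤ 2 = deg(f)·deg(g), as expected for curves with no common component (the affine F_5-count falls short of the bound because intersections may lie at infinity, over extension fields, or carry multiplicity).


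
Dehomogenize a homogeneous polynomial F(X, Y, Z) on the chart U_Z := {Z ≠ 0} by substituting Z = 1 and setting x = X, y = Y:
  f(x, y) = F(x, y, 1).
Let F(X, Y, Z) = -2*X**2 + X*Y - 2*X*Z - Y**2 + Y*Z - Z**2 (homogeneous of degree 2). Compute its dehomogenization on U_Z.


f(x, y) = -2*x**2 + x*y - 2*x - y**2 + y - 1

On U_Z we set Z = 1. Each monomial c·X^i·Y^j·Z^k in F becomes c·x^i·y^j·1^k = c·x^i·y^j.
Substituting Z = 1: F(X, Y, 1) = -2*x**2 + x*y - 2*x - y**2 + y - 1.
Note: deg(f) ≤ deg(F) = 2; strict inequality happens when F is divisible by Z (lost terms).
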